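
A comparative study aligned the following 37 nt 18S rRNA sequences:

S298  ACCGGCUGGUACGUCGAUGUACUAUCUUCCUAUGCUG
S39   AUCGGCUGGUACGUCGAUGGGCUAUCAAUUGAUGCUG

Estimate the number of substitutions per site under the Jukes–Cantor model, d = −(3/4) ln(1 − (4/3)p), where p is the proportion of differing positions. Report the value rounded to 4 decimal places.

Mismatches occur at site 2 (C↔U), site 20 (U↔G), site 21 (A↔G), site 27 (U↔A), site 28 (U↔A), site 29 (C↔U), site 30 (C↔U), site 31 (U↔G).
p = 8/37 = 0.216216.
d = −0.75 · ln(1 − (4/3)·0.216216) = −0.75 · ln(0.711712) = −0.75 · (-0.340082) = 0.2551.

0.2551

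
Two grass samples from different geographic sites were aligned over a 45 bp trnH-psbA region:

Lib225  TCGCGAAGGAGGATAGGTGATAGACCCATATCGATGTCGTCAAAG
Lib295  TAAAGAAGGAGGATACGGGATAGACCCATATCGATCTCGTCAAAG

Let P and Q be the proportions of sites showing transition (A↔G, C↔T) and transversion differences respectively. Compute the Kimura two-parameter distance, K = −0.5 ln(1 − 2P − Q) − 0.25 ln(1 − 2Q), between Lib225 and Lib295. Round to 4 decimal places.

0.1474

Mismatches occur at site 2 (C↔A, transversion), site 3 (G↔A, transition), site 4 (C↔A, transversion), site 16 (G↔C, transversion), site 18 (T↔G, transversion), site 36 (G↔C, transversion).
Of the 6 differences, 1 transition and 5 transversions over 45 sites: P = 1/45 = 0.022222, Q = 5/45 = 0.111111.
d = −0.5·ln(0.844445) − 0.25·ln(0.777778) = −0.5·(-0.169076) − 0.25·(-0.251314) = 0.1474.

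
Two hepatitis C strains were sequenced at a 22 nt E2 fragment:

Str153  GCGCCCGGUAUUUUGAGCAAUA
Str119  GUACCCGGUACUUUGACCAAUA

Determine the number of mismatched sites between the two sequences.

4

Differing sites — 2:C/U; 3:G/A; 11:U/C; 17:G/C.
That gives 4 mismatches out of 22 aligned sites, so the Hamming distance is 4.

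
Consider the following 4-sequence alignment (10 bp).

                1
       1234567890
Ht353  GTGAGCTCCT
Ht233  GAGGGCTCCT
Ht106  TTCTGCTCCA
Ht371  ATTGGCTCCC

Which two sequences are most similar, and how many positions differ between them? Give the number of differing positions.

2

Pairwise Hamming distances:
  Ht353 vs Ht233: 2
  Ht353 vs Ht106: 4
  Ht353 vs Ht371: 4
  Ht233 vs Ht106: 5
  Ht233 vs Ht371: 4
  Ht106 vs Ht371: 4
The smallest is 2, between Ht353 and Ht233.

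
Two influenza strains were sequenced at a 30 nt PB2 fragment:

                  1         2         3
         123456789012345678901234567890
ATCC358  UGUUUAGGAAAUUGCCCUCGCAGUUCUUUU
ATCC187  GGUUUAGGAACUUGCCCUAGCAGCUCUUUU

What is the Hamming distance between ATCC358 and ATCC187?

4

Mismatches occur at site 1 (U/G), site 11 (A/C), site 19 (C/A), site 24 (U/C).
That gives 4 mismatches out of 30 aligned sites, so the Hamming distance is 4.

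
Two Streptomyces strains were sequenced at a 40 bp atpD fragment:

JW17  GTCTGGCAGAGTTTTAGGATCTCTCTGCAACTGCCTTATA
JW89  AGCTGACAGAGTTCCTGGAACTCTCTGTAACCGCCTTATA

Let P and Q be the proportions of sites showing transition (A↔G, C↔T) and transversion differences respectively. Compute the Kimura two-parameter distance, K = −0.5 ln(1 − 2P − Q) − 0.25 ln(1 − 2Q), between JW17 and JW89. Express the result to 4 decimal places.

The sequences differ at positions 1 (G/A, transition), 2 (T/G, transversion), 6 (G/A, transition), 14 (T/C, transition), 15 (T/C, transition), 16 (A/T, transversion), 20 (T/A, transversion), 28 (C/T, transition), 32 (T/C, transition).
Of the 9 differences, 6 transitions and 3 transversions over 40 sites: P = 6/40 = 0.150000, Q = 3/40 = 0.075000.
d = −0.5·ln(0.625000) − 0.25·ln(0.850000) = −0.5·(-0.470004) − 0.25·(-0.162519) = 0.2756.

0.2756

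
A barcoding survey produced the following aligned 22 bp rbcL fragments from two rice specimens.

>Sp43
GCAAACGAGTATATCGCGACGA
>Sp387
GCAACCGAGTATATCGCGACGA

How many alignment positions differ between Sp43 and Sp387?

A single mismatch occurs at site 5 (A→C).
That gives 1 mismatch out of 22 aligned sites, so the Hamming distance is 1.

1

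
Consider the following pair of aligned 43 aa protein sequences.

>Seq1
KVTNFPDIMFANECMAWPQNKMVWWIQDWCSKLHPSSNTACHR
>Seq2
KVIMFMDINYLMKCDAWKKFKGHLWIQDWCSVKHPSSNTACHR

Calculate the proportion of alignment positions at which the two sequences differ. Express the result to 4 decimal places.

The sequences differ at positions 3 (T/I), 4 (N/M), 6 (P/M), 9 (M/N), 10 (F/Y), 11 (A/L), 12 (N/M), 13 (E/K), 15 (M/D), 18 (P/K), 19 (Q/K), 20 (N/F), 22 (M/G), 23 (V/H), 24 (W/L), 32 (K/V), 33 (L/K).
There are 17 differences over 43 sites, so p = 17/43 = 0.3953.

0.3953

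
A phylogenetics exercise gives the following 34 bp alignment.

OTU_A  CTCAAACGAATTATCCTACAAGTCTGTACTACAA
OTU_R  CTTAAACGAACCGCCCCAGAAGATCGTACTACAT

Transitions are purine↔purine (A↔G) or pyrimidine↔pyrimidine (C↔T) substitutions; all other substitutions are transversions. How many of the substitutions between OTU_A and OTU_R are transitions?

8

The sequences differ at positions 3 (C/T, transition), 11 (T/C, transition), 12 (T/C, transition), 13 (A/G, transition), 14 (T/C, transition), 17 (T/C, transition), 19 (C/G, transversion), 23 (T/A, transversion), 24 (C/T, transition), 25 (T/C, transition), 34 (A/T, transversion).
Of the 11 differences, 8 transitions and 3 transversions, so the answer is 8.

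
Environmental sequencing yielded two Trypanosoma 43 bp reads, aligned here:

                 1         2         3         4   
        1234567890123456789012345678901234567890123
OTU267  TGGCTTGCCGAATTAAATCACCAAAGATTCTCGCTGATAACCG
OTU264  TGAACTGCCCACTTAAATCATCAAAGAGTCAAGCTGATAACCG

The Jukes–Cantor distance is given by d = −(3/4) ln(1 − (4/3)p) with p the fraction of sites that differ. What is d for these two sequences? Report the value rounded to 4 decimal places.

0.2454

Mismatches occur at site 3 (G/A), site 4 (C/A), site 5 (T/C), site 10 (G/C), site 12 (A/C), site 21 (C/T), site 28 (T/G), site 31 (T/A), site 32 (C/A).
p = 9/43 = 0.209302.
d = −0.75 · ln(1 − (4/3)·0.209302) = −0.75 · ln(0.720931) = −0.75 · (-0.327212) = 0.2454.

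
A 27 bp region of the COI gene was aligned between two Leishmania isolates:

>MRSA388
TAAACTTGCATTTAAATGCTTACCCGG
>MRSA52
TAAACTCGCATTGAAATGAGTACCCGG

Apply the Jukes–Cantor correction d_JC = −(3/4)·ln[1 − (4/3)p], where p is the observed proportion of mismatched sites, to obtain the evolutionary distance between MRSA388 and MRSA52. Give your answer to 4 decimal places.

0.1650

The sequences differ at positions 7 (T/C), 13 (T/G), 19 (C/A), 20 (T/G).
p = 4/27 = 0.148148.
d = −0.75 · ln(1 − (4/3)·0.148148) = −0.75 · ln(0.802469) = −0.75 · (-0.220062) = 0.1650.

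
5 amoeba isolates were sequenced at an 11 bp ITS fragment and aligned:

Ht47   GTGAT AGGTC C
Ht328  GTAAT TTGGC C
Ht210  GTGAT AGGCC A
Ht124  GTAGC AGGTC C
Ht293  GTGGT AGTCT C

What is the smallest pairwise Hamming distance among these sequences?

2

Pairwise Hamming distances:
  Ht47 vs Ht328: 4
  Ht47 vs Ht210: 2
  Ht47 vs Ht124: 3
  Ht47 vs Ht293: 4
  Ht328 vs Ht210: 5
  Ht328 vs Ht124: 5
  Ht328 vs Ht293: 7
  Ht210 vs Ht124: 5
  Ht210 vs Ht293: 4
  Ht124 vs Ht293: 5
The smallest is 2, between Ht47 and Ht210.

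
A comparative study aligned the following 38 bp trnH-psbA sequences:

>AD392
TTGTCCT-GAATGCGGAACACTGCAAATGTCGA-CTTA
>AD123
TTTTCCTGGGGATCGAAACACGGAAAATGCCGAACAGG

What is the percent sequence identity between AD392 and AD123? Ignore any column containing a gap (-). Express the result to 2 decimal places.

66.67%

Excluding the 2 gap columns leaves 36 comparable sites.
Mismatches occur at site 3 (G↔T), site 10 (A↔G), site 11 (A↔G), site 12 (T↔A), site 13 (G↔T), site 16 (G↔A), site 22 (T↔G), site 24 (C↔A), site 30 (T↔C), site 36 (T↔A), site 37 (T↔G), site 38 (A↔G).
24 of the 36 comparable sites match, so the percent identity is 24/36 × 100 = 66.67%.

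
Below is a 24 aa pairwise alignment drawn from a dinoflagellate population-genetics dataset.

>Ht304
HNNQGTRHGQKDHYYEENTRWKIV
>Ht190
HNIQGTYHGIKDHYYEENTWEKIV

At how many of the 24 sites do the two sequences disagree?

Differing sites — 3:N/I; 7:R/Y; 10:Q/I; 20:R/W; 21:W/E.
That gives 5 mismatches out of 24 aligned sites, so the Hamming distance is 5.

5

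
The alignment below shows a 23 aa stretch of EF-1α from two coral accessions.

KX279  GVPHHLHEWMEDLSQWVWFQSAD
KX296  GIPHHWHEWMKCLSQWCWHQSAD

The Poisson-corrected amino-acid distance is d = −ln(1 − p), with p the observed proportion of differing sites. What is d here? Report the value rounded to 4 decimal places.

0.3023

Mismatches occur at site 2 (V↔I), site 6 (L↔W), site 11 (E↔K), site 12 (D↔C), site 17 (V↔C), site 19 (F↔H).
p = 6/23 = 0.260870.
d = −ln(1 − 0.260870) = −ln(0.739130) = 0.3023.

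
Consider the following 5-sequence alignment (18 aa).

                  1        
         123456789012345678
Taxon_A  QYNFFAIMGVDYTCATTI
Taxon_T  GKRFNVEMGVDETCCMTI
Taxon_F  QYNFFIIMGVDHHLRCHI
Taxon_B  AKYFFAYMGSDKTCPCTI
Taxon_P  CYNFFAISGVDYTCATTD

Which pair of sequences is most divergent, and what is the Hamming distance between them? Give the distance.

Pairwise Hamming distances:
  Taxon_A vs Taxon_T: 9
  Taxon_A vs Taxon_F: 7
  Taxon_A vs Taxon_B: 8
  Taxon_A vs Taxon_P: 3
  Taxon_T vs Taxon_F: 12
  Taxon_T vs Taxon_B: 9
  Taxon_T vs Taxon_P: 11
  Taxon_F vs Taxon_B: 11
  Taxon_F vs Taxon_P: 10
  Taxon_B vs Taxon_P: 10
The largest is 12, between Taxon_T and Taxon_F.

12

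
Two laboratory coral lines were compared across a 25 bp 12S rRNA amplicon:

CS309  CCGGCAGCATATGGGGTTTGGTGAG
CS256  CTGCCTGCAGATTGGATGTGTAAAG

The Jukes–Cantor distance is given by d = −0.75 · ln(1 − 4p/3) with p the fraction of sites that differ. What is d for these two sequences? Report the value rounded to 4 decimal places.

Mismatches occur at site 2 (C↔T), site 4 (G↔C), site 6 (A↔T), site 10 (T↔G), site 13 (G↔T), site 16 (G↔A), site 18 (T↔G), site 21 (G↔T), site 22 (T↔A), site 23 (G↔A).
p = 10/25 = 0.400000.
d = −0.75 · ln(1 − (4/3)·0.400000) = −0.75 · ln(0.466667) = −0.75 · (-0.762139) = 0.5716.

0.5716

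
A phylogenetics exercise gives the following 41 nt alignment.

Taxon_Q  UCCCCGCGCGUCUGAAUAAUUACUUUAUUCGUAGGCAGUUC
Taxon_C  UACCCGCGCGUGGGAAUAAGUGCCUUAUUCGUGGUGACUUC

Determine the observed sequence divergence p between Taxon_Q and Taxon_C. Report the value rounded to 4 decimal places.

Differing sites — 2:C/A; 12:C/G; 13:U/G; 20:U/G; 22:A/G; 24:U/C; 33:A/G; 35:G/U; 36:C/G; 38:G/C.
There are 10 differences over 41 sites, so p = 10/41 = 0.2439.

0.2439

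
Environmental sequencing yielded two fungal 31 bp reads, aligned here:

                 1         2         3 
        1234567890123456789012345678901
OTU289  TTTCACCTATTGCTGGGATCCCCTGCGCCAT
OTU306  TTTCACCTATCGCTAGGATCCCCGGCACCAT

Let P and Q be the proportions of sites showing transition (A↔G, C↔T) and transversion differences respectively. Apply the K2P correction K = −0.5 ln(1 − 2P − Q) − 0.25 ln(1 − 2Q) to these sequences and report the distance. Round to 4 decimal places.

0.1446

The sequences differ at positions 11 (T/C, transition), 15 (G/A, transition), 24 (T/G, transversion), 27 (G/A, transition).
Of the 4 differences, 3 transitions and 1 transversion over 31 sites: P = 3/31 = 0.096774, Q = 1/31 = 0.032258.
d = −0.5·ln(0.774194) − 0.25·ln(0.935484) = −0.5·(-0.255933) − 0.25·(-0.066691) = 0.1446.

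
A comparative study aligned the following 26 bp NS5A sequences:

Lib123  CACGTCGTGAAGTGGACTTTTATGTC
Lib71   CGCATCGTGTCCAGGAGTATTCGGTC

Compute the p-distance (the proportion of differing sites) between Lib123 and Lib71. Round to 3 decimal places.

0.385

Mismatches occur at site 2 (A↔G), site 4 (G↔A), site 10 (A↔T), site 11 (A↔C), site 12 (G↔C), site 13 (T↔A), site 17 (C↔G), site 19 (T↔A), site 22 (A↔C), site 23 (T↔G).
There are 10 differences over 26 sites, so p = 10/26 = 0.385.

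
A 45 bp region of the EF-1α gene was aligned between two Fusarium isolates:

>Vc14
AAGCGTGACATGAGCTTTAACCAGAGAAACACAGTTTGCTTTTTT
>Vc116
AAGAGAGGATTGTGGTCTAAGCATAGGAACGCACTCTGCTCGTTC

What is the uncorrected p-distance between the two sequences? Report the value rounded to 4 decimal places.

0.3778

Mismatches occur at site 4 (C→A), site 6 (T→A), site 8 (A→G), site 9 (C→A), site 10 (A→T), site 13 (A→T), site 15 (C→G), site 17 (T→C), site 21 (C→G), site 24 (G→T), site 27 (A→G), site 31 (A→G), site 34 (G→C), site 36 (T→C), site 41 (T→C), site 42 (T→G), site 45 (T→C).
There are 17 differences over 45 sites, so p = 17/45 = 0.3778.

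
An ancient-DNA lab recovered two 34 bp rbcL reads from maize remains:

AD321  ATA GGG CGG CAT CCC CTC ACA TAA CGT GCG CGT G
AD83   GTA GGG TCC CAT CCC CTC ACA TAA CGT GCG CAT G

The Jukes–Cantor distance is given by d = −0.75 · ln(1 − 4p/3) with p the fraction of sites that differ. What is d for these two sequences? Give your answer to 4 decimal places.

The sequences differ at positions 1 (A/G), 7 (C/T), 8 (G/C), 9 (G/C), 32 (G/A).
p = 5/34 = 0.147059.
d = −0.75 · ln(1 − (4/3)·0.147059) = −0.75 · ln(0.803921) = −0.75 · (-0.218254) = 0.1637.

0.1637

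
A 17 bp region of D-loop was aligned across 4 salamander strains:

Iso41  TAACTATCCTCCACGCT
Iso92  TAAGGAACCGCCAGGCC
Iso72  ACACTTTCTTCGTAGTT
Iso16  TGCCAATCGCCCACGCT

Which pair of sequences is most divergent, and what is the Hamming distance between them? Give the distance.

Pairwise Hamming distances:
  Iso41 vs Iso92: 6
  Iso41 vs Iso72: 8
  Iso41 vs Iso16: 5
  Iso92 vs Iso72: 13
  Iso92 vs Iso16: 9
  Iso72 vs Iso16: 11
The largest is 13, between Iso92 and Iso72.

13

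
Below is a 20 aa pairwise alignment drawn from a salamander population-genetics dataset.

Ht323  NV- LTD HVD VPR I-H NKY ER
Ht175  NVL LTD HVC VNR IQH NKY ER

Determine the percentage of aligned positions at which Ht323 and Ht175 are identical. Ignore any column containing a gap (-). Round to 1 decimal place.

Excluding the 2 gap columns leaves 18 comparable sites.
Mismatches occur at site 9 (D→C), site 11 (P→N).
16 of the 18 comparable sites match, so the percent identity is 16/18 × 100 = 88.9%.

88.9%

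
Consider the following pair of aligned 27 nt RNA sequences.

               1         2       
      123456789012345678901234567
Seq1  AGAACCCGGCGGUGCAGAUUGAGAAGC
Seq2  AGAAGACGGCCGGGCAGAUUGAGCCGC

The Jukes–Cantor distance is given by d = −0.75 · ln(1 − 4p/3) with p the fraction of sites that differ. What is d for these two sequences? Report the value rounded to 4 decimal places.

0.2635

The sequences differ at positions 5 (C/G), 6 (C/A), 11 (G/C), 13 (U/G), 24 (A/C), 25 (A/C).
p = 6/27 = 0.222222.
d = −0.75 · ln(1 − (4/3)·0.222222) = −0.75 · ln(0.703704) = −0.75 · (-0.351397) = 0.2635.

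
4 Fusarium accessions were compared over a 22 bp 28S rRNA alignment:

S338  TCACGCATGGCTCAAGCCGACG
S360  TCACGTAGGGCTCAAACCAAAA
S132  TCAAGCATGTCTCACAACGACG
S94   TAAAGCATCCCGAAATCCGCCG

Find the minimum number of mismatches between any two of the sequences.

Pairwise Hamming distances:
  S338 vs S360: 6
  S338 vs S132: 5
  S338 vs S94: 8
  S360 vs S132: 9
  S360 vs S94: 13
  S132 vs S94: 9
The smallest is 5, between S338 and S132.

5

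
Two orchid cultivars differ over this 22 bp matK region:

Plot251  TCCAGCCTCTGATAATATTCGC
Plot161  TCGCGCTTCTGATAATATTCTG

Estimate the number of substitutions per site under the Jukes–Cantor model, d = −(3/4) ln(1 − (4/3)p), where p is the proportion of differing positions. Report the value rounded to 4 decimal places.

0.2708

Mismatches occur at site 3 (C→G), site 4 (A→C), site 7 (C→T), site 21 (G→T), site 22 (C→G).
p = 5/22 = 0.227273.
d = −0.75 · ln(1 − (4/3)·0.227273) = −0.75 · ln(0.696969) = −0.75 · (-0.361014) = 0.2708.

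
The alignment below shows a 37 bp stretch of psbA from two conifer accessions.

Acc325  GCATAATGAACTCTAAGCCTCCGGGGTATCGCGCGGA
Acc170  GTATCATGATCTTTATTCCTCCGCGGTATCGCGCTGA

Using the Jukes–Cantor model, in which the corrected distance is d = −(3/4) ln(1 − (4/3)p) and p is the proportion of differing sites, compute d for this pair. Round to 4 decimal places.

Differing sites — 2:C/T; 5:A/C; 10:A/T; 13:C/T; 16:A/T; 17:G/T; 24:G/C; 35:G/T.
p = 8/37 = 0.216216.
d = −0.75 · ln(1 − (4/3)·0.216216) = −0.75 · ln(0.711712) = −0.75 · (-0.340082) = 0.2551.

0.2551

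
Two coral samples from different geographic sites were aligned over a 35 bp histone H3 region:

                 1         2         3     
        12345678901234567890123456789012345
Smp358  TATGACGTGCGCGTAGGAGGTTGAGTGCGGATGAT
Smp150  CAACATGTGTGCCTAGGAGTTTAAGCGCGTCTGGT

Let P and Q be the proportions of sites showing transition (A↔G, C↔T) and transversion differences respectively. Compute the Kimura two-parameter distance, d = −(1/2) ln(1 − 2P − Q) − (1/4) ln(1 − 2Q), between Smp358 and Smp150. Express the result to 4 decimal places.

Mismatches occur at site 1 (T→C, transition), site 3 (T→A, transversion), site 4 (G→C, transversion), site 6 (C→T, transition), site 10 (C→T, transition), site 13 (G→C, transversion), site 20 (G→T, transversion), site 23 (G→A, transition), site 26 (T→C, transition), site 30 (G→T, transversion), site 31 (A→C, transversion), site 34 (A→G, transition).
Of the 12 differences, 6 transitions and 6 transversions over 35 sites: P = 6/35 = 0.171429, Q = 6/35 = 0.171429.
d = −0.5·ln(0.485713) − 0.25·ln(0.657142) = −0.5·(-0.722137) − 0.25·(-0.419855) = 0.4660.

0.4660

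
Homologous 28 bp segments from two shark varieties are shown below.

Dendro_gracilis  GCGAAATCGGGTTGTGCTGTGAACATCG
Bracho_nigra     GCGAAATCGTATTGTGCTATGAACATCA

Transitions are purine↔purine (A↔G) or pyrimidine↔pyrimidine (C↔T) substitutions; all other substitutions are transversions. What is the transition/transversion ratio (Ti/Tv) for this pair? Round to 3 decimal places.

3.000

Mismatches occur at site 10 (G→T, transversion), site 11 (G→A, transition), site 19 (G→A, transition), site 28 (G→A, transition).
Of the 4 differences, 3 transitions and 1 transversion, so Ti/Tv = 3/1 = 3.000.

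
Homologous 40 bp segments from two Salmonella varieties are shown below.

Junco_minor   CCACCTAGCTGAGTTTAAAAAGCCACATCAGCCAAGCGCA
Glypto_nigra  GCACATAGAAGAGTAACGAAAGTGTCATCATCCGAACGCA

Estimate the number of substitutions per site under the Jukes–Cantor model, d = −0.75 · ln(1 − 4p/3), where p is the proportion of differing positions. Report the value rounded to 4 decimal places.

0.4715

The sequences differ at positions 1 (C/G), 5 (C/A), 9 (C/A), 10 (T/A), 15 (T/A), 16 (T/A), 17 (A/C), 18 (A/G), 23 (C/T), 24 (C/G), 25 (A/T), 31 (G/T), 34 (A/G), 36 (G/A).
p = 14/40 = 0.350000.
d = −0.75 · ln(1 − (4/3)·0.350000) = −0.75 · ln(0.533333) = −0.75 · (-0.628609) = 0.4715.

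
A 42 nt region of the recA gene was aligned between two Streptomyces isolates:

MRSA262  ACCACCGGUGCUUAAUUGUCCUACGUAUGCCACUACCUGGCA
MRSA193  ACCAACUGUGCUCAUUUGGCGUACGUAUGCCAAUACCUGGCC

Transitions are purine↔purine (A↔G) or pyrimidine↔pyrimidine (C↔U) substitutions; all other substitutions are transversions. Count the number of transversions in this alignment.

Differing sites — 5:C/A (Tv); 7:G/U (Tv); 13:U/C (Ti); 15:A/U (Tv); 19:U/G (Tv); 21:C/G (Tv); 33:C/A (Tv); 42:A/C (Tv).
Of the 8 differences, 1 transition and 7 transversions, so the answer is 7.

7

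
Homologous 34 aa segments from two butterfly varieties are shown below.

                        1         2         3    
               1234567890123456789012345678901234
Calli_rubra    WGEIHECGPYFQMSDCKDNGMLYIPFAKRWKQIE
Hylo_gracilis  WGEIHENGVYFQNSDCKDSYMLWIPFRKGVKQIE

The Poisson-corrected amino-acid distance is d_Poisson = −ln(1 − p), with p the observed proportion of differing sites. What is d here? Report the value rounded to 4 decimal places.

0.3075

Mismatches occur at site 7 (C/N), site 9 (P/V), site 13 (M/N), site 19 (N/S), site 20 (G/Y), site 23 (Y/W), site 27 (A/R), site 29 (R/G), site 30 (W/V).
p = 9/34 = 0.264706.
d = −ln(1 − 0.264706) = −ln(0.735294) = 0.3075.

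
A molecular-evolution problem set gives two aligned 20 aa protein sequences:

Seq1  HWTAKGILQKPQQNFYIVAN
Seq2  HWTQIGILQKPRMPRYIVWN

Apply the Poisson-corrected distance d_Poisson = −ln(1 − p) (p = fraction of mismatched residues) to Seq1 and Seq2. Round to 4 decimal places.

Differing sites — 4:A/Q; 5:K/I; 12:Q/R; 13:Q/M; 14:N/P; 15:F/R; 19:A/W.
p = 7/20 = 0.350000.
d = −ln(1 − 0.350000) = −ln(0.650000) = 0.4308.

0.4308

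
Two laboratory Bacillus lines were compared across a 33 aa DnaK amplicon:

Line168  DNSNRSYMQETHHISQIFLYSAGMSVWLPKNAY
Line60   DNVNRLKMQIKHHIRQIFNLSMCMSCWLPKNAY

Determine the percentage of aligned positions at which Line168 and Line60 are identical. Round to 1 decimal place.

The sequences differ at positions 3 (S/V), 6 (S/L), 7 (Y/K), 10 (E/I), 11 (T/K), 15 (S/R), 19 (L/N), 20 (Y/L), 22 (A/M), 23 (G/C), 26 (V/C).
22 of the 33 sites match, so the percent identity is 22/33 × 100 = 66.7%.

66.7%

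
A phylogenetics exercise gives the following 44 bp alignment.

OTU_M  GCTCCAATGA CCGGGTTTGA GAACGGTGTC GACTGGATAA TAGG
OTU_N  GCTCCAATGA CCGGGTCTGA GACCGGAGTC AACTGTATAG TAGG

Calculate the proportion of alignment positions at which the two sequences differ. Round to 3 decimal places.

The sequences differ at positions 17 (T/C), 23 (A/C), 27 (T/A), 31 (G/A), 36 (G/T), 40 (A/G).
There are 6 differences over 44 sites, so p = 6/44 = 0.136.

0.136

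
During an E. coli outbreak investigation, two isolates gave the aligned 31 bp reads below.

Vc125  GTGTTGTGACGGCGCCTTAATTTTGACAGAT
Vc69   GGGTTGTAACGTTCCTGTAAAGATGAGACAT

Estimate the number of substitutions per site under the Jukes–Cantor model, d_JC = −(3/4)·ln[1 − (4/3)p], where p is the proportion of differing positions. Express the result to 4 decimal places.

0.5445

Differing sites — 2:T/G; 8:G/A; 12:G/T; 13:C/T; 14:G/C; 16:C/T; 17:T/G; 21:T/A; 22:T/G; 23:T/A; 27:C/G; 29:G/C.
p = 12/31 = 0.387097.
d = −0.75 · ln(1 − (4/3)·0.387097) = −0.75 · ln(0.483871) = −0.75 · (-0.725937) = 0.5445.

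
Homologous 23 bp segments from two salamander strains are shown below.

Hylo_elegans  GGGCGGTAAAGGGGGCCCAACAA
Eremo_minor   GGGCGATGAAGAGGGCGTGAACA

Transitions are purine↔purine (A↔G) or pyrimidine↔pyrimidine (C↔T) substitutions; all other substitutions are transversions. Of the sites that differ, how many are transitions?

5

The sequences differ at positions 6 (G/A, transition), 8 (A/G, transition), 12 (G/A, transition), 17 (C/G, transversion), 18 (C/T, transition), 19 (A/G, transition), 21 (C/A, transversion), 22 (A/C, transversion).
Of the 8 differences, 5 transitions and 3 transversions, so the answer is 5.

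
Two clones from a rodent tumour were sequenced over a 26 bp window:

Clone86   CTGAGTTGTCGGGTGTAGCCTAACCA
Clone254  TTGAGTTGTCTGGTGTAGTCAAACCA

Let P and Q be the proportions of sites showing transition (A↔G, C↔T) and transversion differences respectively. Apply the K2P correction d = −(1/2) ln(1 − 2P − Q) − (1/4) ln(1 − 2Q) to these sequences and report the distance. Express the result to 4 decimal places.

Mismatches occur at site 1 (C/T, transition), site 11 (G/T, transversion), site 19 (C/T, transition), site 21 (T/A, transversion).
Of the 4 differences, 2 transitions and 2 transversions over 26 sites: P = 2/26 = 0.076923, Q = 2/26 = 0.076923.
d = −0.5·ln(0.769231) − 0.25·ln(0.846154) = −0.5·(-0.262364) − 0.25·(-0.167054) = 0.1729.

0.1729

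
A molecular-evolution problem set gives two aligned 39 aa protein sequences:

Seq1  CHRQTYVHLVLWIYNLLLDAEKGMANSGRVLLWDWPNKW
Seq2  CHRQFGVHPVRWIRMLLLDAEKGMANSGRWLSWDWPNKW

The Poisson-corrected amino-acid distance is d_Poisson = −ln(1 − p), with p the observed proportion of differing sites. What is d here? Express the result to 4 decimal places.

The sequences differ at positions 5 (T/F), 6 (Y/G), 9 (L/P), 11 (L/R), 14 (Y/R), 15 (N/M), 30 (V/W), 32 (L/S).
p = 8/39 = 0.205128.
d = −ln(1 − 0.205128) = −ln(0.794872) = 0.2296.

0.2296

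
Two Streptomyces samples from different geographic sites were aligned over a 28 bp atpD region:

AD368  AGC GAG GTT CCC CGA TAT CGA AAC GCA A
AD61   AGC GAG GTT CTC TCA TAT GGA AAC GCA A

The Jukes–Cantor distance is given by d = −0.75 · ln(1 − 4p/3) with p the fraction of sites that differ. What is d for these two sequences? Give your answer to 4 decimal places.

0.1585

The sequences differ at positions 11 (C/T), 13 (C/T), 14 (G/C), 19 (C/G).
p = 4/28 = 0.142857.
d = −0.75 · ln(1 − (4/3)·0.142857) = −0.75 · ln(0.809524) = −0.75 · (-0.211309) = 0.1585.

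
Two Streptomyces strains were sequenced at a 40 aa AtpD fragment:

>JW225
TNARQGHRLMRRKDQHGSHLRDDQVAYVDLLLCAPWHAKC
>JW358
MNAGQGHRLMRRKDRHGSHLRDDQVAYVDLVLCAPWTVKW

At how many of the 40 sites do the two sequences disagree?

Differing sites — 1:T/M; 4:R/G; 15:Q/R; 31:L/V; 37:H/T; 38:A/V; 40:C/W.
That gives 7 mismatches out of 40 aligned sites, so the Hamming distance is 7.

7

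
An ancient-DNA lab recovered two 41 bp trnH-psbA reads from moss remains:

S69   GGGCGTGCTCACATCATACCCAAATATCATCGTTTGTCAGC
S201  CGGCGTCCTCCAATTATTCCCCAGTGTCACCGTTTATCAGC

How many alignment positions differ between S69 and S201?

11

Differing sites — 1:G/C; 7:G/C; 11:A/C; 12:C/A; 15:C/T; 18:A/T; 22:A/C; 24:A/G; 26:A/G; 30:T/C; 36:G/A.
That gives 11 mismatches out of 41 aligned sites, so the Hamming distance is 11.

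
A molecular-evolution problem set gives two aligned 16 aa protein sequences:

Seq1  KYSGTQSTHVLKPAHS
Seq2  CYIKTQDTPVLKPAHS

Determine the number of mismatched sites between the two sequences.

The sequences differ at positions 1 (K/C), 3 (S/I), 4 (G/K), 7 (S/D), 9 (H/P).
That gives 5 mismatches out of 16 aligned sites, so the Hamming distance is 5.

5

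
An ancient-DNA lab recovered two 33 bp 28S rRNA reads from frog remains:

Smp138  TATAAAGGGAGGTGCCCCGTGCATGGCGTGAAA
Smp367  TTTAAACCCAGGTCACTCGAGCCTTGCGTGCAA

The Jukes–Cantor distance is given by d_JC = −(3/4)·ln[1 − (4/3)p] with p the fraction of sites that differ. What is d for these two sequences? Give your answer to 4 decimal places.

The sequences differ at positions 2 (A/T), 7 (G/C), 8 (G/C), 9 (G/C), 14 (G/C), 15 (C/A), 17 (C/T), 20 (T/A), 23 (A/C), 25 (G/T), 31 (A/C).
p = 11/33 = 0.333333.
d = −0.75 · ln(1 − (4/3)·0.333333) = −0.75 · ln(0.555556) = −0.75 · (-0.587786) = 0.4408.

0.4408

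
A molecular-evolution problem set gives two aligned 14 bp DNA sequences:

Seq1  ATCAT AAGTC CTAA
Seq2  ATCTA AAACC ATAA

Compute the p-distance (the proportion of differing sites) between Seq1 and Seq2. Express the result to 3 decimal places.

Differing sites — 4:A/T; 5:T/A; 8:G/A; 9:T/C; 11:C/A.
There are 5 differences over 14 sites, so p = 5/14 = 0.357.

0.357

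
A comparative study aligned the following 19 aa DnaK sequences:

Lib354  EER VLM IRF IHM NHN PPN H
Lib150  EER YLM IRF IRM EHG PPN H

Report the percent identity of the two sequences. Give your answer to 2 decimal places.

Differing sites — 4:V/Y; 11:H/R; 13:N/E; 15:N/G.
15 of the 19 sites match, so the percent identity is 15/19 × 100 = 78.95%.

78.95%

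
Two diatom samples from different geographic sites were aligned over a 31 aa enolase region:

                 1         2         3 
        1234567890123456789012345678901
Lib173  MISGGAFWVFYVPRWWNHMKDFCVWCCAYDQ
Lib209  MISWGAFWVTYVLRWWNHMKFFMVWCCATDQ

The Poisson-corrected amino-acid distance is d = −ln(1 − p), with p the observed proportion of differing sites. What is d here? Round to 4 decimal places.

0.2151

The sequences differ at positions 4 (G/W), 10 (F/T), 13 (P/L), 21 (D/F), 23 (C/M), 29 (Y/T).
p = 6/31 = 0.193548.
d = −ln(1 − 0.193548) = −ln(0.806452) = 0.2151.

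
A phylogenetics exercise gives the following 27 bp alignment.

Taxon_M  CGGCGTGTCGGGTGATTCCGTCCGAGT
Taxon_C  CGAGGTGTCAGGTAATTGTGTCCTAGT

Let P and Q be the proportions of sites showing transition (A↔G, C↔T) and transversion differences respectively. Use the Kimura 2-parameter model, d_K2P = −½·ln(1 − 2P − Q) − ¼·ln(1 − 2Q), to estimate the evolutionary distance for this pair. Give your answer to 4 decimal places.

The sequences differ at positions 3 (G/A, transition), 4 (C/G, transversion), 10 (G/A, transition), 14 (G/A, transition), 18 (C/G, transversion), 19 (C/T, transition), 24 (G/T, transversion).
Of the 7 differences, 4 transitions and 3 transversions over 27 sites: P = 4/27 = 0.148148, Q = 3/27 = 0.111111.
d = −0.5·ln(0.592593) − 0.25·ln(0.777778) = −0.5·(-0.523247) − 0.25·(-0.251314) = 0.3245.

0.3245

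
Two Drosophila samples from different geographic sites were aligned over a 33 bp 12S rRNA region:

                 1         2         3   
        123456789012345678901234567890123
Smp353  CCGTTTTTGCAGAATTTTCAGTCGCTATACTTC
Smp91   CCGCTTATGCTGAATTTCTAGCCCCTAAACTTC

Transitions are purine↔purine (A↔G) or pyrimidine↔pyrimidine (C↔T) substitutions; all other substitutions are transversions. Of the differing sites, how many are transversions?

The sequences differ at positions 4 (T/C, transition), 7 (T/A, transversion), 11 (A/T, transversion), 18 (T/C, transition), 19 (C/T, transition), 22 (T/C, transition), 24 (G/C, transversion), 28 (T/A, transversion).
Of the 8 differences, 4 transitions and 4 transversions, so the answer is 4.

4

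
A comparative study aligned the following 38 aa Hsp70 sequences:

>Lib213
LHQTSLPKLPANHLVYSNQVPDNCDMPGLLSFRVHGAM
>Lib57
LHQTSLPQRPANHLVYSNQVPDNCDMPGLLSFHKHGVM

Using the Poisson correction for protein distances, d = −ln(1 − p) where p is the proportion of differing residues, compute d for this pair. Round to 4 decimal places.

0.1411

The sequences differ at positions 8 (K/Q), 9 (L/R), 33 (R/H), 34 (V/K), 37 (A/V).
p = 5/38 = 0.131579.
d = −ln(1 − 0.131579) = −ln(0.868421) = 0.1411.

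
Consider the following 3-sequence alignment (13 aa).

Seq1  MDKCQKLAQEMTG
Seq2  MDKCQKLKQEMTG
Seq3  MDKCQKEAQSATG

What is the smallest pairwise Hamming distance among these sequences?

Pairwise Hamming distances:
  Seq1 vs Seq2: 1
  Seq1 vs Seq3: 3
  Seq2 vs Seq3: 4
The smallest is 1, between Seq1 and Seq2.

1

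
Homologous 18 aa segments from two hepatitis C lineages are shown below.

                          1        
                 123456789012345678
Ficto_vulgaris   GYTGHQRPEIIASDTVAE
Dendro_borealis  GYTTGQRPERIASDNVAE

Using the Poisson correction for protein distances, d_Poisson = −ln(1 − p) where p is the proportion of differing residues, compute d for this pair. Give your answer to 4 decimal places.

Differing sites — 4:G/T; 5:H/G; 10:I/R; 15:T/N.
p = 4/18 = 0.222222.
d = −ln(1 − 0.222222) = −ln(0.777778) = 0.2513.

0.2513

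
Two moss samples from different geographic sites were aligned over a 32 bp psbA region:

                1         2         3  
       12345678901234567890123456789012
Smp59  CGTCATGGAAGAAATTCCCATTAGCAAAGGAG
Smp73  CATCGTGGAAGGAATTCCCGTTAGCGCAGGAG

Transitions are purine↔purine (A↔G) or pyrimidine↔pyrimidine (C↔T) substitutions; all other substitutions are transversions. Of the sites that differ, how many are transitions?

5

Differing sites — 2:G/A (Ti); 5:A/G (Ti); 12:A/G (Ti); 20:A/G (Ti); 26:A/G (Ti); 27:A/C (Tv).
Of the 6 differences, 5 transitions and 1 transversion, so the answer is 5.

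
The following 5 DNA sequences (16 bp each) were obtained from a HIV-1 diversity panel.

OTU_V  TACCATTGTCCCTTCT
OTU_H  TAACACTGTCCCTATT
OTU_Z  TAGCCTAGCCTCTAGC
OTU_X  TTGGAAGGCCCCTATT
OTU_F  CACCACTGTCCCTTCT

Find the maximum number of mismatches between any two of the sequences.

Pairwise Hamming distances:
  OTU_V vs OTU_H: 4
  OTU_V vs OTU_Z: 8
  OTU_V vs OTU_X: 8
  OTU_V vs OTU_F: 2
  OTU_H vs OTU_Z: 8
  OTU_H vs OTU_X: 6
  OTU_H vs OTU_F: 4
  OTU_Z vs OTU_X: 8
  OTU_Z vs OTU_F: 10
  OTU_X vs OTU_F: 9
The largest is 10, between OTU_Z and OTU_F.

10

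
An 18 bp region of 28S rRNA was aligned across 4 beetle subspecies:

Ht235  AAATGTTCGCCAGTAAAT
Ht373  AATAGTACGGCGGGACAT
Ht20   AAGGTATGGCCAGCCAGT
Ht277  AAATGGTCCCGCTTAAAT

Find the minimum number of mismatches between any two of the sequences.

Pairwise Hamming distances:
  Ht235 vs Ht373: 7
  Ht235 vs Ht20: 8
  Ht235 vs Ht277: 5
  Ht373 vs Ht20: 12
  Ht373 vs Ht277: 11
  Ht20 vs Ht277: 12
The smallest is 5, between Ht235 and Ht277.

5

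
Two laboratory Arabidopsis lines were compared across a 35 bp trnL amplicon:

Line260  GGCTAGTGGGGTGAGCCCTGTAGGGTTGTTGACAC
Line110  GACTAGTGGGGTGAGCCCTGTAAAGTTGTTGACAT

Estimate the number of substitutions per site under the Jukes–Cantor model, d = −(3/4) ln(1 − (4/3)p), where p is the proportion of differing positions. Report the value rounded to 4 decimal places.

0.1240

The sequences differ at positions 2 (G/A), 23 (G/A), 24 (G/A), 35 (C/T).
p = 4/35 = 0.114286.
d = −0.75 · ln(1 − (4/3)·0.114286) = −0.75 · ln(0.847619) = −0.75 · (-0.165324) = 0.1240.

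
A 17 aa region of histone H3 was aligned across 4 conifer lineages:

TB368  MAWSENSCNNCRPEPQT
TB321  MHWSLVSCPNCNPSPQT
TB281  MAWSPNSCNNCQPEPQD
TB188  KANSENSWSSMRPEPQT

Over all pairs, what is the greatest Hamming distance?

11

Pairwise Hamming distances:
  TB368 vs TB321: 6
  TB368 vs TB281: 3
  TB368 vs TB188: 6
  TB321 vs TB281: 7
  TB321 vs TB188: 11
  TB281 vs TB188: 9
The largest is 11, between TB321 and TB188.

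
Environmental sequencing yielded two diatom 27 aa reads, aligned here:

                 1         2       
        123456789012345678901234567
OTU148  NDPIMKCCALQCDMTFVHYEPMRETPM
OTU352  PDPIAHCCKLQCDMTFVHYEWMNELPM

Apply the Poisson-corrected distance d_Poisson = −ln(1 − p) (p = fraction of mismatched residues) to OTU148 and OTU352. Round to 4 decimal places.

0.3001

Differing sites — 1:N/P; 5:M/A; 6:K/H; 9:A/K; 21:P/W; 23:R/N; 25:T/L.
p = 7/27 = 0.259259.
d = −ln(1 − 0.259259) = −ln(0.740741) = 0.3001.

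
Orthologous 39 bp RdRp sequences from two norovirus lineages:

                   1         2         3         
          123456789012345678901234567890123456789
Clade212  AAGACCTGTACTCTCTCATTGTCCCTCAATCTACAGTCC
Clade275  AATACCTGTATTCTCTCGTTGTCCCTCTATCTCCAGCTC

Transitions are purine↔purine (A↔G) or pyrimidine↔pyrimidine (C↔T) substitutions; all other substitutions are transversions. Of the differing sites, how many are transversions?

Mismatches occur at site 3 (G→T, transversion), site 11 (C→T, transition), site 18 (A→G, transition), site 28 (A→T, transversion), site 33 (A→C, transversion), site 37 (T→C, transition), site 38 (C→T, transition).
Of the 7 differences, 4 transitions and 3 transversions, so the answer is 3.

3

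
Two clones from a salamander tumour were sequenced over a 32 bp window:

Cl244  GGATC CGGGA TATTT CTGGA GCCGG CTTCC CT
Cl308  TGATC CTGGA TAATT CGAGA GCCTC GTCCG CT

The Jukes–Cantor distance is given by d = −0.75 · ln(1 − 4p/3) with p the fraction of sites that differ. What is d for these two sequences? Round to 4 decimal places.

Differing sites — 1:G/T; 7:G/T; 13:T/A; 17:T/G; 18:G/A; 24:G/T; 25:G/C; 26:C/G; 28:T/C; 30:C/G.
p = 10/32 = 0.312500.
d = −0.75 · ln(1 − (4/3)·0.312500) = −0.75 · ln(0.583333) = −0.75 · (-0.538997) = 0.4042.

0.4042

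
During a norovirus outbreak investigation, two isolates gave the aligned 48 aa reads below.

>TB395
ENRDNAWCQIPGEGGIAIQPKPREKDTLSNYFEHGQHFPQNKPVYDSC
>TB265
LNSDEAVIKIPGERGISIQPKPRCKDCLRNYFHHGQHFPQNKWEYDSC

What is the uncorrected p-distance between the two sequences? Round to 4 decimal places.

The sequences differ at positions 1 (E/L), 3 (R/S), 5 (N/E), 7 (W/V), 8 (C/I), 9 (Q/K), 14 (G/R), 17 (A/S), 24 (E/C), 27 (T/C), 29 (S/R), 33 (E/H), 43 (P/W), 44 (V/E).
There are 14 differences over 48 sites, so p = 14/48 = 0.2917.

0.2917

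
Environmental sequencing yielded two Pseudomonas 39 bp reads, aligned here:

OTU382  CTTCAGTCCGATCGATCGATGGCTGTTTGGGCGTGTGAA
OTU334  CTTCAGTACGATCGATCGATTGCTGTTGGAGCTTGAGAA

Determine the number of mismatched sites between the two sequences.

6

The sequences differ at positions 8 (C/A), 21 (G/T), 28 (T/G), 30 (G/A), 33 (G/T), 36 (T/A).
That gives 6 mismatches out of 39 aligned sites, so the Hamming distance is 6.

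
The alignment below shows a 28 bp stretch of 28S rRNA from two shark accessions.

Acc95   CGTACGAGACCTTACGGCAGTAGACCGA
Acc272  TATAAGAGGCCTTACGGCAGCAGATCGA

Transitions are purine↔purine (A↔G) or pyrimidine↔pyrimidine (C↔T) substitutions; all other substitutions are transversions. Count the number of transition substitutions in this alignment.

5

The sequences differ at positions 1 (C/T, transition), 2 (G/A, transition), 5 (C/A, transversion), 9 (A/G, transition), 21 (T/C, transition), 25 (C/T, transition).
Of the 6 differences, 5 transitions and 1 transversion, so the answer is 5.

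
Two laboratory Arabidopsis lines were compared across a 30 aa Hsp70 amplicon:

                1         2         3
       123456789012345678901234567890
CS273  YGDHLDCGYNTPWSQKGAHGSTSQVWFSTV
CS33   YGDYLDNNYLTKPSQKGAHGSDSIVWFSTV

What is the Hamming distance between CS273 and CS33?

8

Mismatches occur at site 4 (H→Y), site 7 (C→N), site 8 (G→N), site 10 (N→L), site 12 (P→K), site 13 (W→P), site 22 (T→D), site 24 (Q→I).
That gives 8 mismatches out of 30 aligned sites, so the Hamming distance is 8.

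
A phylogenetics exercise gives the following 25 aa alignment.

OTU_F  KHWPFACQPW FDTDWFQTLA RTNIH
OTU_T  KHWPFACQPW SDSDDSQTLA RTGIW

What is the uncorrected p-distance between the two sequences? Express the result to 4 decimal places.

Mismatches occur at site 11 (F/S), site 13 (T/S), site 15 (W/D), site 16 (F/S), site 23 (N/G), site 25 (H/W).
There are 6 differences over 25 sites, so p = 6/25 = 0.2400.

0.2400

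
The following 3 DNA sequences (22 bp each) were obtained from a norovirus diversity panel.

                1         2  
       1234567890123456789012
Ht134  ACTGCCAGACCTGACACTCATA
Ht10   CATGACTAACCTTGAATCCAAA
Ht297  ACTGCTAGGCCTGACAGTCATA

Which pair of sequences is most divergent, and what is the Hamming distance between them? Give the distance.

13

Pairwise Hamming distances:
  Ht134 vs Ht10: 11
  Ht134 vs Ht297: 3
  Ht10 vs Ht297: 13
The largest is 13, between Ht10 and Ht297.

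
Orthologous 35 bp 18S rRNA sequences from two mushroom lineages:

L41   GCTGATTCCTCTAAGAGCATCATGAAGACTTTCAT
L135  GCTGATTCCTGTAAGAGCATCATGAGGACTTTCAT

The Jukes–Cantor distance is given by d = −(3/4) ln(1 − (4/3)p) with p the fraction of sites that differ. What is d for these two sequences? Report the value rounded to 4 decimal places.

0.0594

The sequences differ at positions 11 (C/G), 26 (A/G).
p = 2/35 = 0.057143.
d = −0.75 · ln(1 − (4/3)·0.057143) = −0.75 · ln(0.923809) = −0.75 · (-0.079250) = 0.0594.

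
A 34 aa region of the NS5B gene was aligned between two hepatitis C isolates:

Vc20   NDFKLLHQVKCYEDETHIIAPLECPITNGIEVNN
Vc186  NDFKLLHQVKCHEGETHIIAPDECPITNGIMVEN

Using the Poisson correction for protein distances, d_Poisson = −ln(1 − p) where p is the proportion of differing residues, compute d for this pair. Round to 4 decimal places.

Differing sites — 12:Y/H; 14:D/G; 22:L/D; 31:E/M; 33:N/E.
p = 5/34 = 0.147059.
d = −ln(1 − 0.147059) = −ln(0.852941) = 0.1591.

0.1591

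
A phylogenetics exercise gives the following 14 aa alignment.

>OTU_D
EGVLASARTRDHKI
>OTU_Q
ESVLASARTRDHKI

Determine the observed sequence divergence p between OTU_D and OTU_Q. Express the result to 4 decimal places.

0.0714

The sequences differ at position 2 (G/S).
There are 1 differences over 14 sites, so p = 1/14 = 0.0714.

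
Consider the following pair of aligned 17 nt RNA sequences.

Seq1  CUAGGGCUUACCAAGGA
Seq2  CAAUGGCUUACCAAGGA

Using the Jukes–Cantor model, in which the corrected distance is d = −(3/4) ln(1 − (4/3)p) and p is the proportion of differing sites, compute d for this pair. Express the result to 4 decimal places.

0.1280

Mismatches occur at site 2 (U/A), site 4 (G/U).
p = 2/17 = 0.117647.
d = −0.75 · ln(1 − (4/3)·0.117647) = −0.75 · ln(0.843137) = −0.75 · (-0.170626) = 0.1280.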